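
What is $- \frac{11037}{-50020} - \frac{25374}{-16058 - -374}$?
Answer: $\frac{120192649}{65376140} \approx 1.8385$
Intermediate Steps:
$- \frac{11037}{-50020} - \frac{25374}{-16058 - -374} = \left(-11037\right) \left(- \frac{1}{50020}\right) - \frac{25374}{-16058 + 374} = \frac{11037}{50020} - \frac{25374}{-15684} = \frac{11037}{50020} - - \frac{4229}{2614} = \frac{11037}{50020} + \frac{4229}{2614} = \frac{120192649}{65376140}$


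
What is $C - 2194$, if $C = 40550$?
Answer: $38356$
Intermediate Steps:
$C - 2194 = 40550 - 2194 = 38356$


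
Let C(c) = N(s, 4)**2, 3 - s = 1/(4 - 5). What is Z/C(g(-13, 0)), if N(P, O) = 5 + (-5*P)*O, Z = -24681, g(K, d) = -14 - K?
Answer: -8227/1875 ≈ -4.3877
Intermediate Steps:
s = 4 (s = 3 - 1/(4 - 5) = 3 - 1/(-1) = 3 - 1*(-1) = 3 + 1 = 4)
N(P, O) = 5 - 5*O*P
C(c) = 5625 (C(c) = (5 - 5*4*4)**2 = (5 - 80)**2 = (-75)**2 = 5625)
Z/C(g(-13, 0)) = -24681/5625 = -24681*1/5625 = -8227/1875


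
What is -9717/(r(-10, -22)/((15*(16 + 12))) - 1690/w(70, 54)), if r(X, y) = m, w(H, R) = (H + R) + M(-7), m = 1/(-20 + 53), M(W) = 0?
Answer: 4175006220/5855819 ≈ 712.97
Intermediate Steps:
m = 1/33 ≈ 0.030303
w(H, R) = H + R (w(H, R) = (H + R) + 0 = H + R)
r(X, y) = 1/33
-9717/(r(-10, -22)/((15*(16 + 12))) - 1690/w(70, 54)) = -9717/(1/(33*((15*(16 + 12)))) - 1690/(70 + 54)) = -9717/(1/(33*((15*28))) - 1690/124) = -9717/((1/33)/420 - 1690*1/124) = -9717/((1/33)*(1/420) - 845/62) = -9717/(1/13860 - 845/62) = -9717/(-5855819/429660) = -9717*(-429660/5855819) = 4175006220/5855819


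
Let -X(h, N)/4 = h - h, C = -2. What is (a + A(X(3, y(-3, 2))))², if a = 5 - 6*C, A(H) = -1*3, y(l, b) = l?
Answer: 196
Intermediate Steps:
X(h, N) = 0 (X(h, N) = -4*(h - h) = -4*0 = 0)
A(H) = -3
a = 17 (a = 5 - 6*(-2) = 5 + 12 = 17)
(a + A(X(3, y(-3, 2))))² = (17 - 3)² = 14² = 196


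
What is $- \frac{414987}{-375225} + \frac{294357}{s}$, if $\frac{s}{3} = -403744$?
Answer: $\frac{43577269851}{50498280800} \approx 0.86295$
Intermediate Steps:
$s = -1211232$ ($s = 3 \left(-403744\right) = -1211232$)
$- \frac{414987}{-375225} + \frac{294357}{s} = - \frac{414987}{-375225} + \frac{294357}{-1211232} = \left(-414987\right) \left(- \frac{1}{375225}\right) + 294357 \left(- \frac{1}{1211232}\right) = \frac{138329}{125075} - \frac{98119}{403744} = \frac{43577269851}{50498280800}$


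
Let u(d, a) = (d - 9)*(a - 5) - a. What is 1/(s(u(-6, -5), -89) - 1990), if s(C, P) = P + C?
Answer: -1/1924 ≈ -0.00051975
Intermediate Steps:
u(d, a) = -a + (-9 + d)*(-5 + a) (u(d, a) = (-9 + d)*(-5 + a) - a = -a + (-9 + d)*(-5 + a))
s(C, P) = C + P
1/(s(u(-6, -5), -89) - 1990) = 1/(((45 - 10*(-5) - 5*(-6) - 5*(-6)) - 89) - 1990) = 1/(((45 + 50 + 30 + 30) - 89) - 1990) = 1/((155 - 89) - 1990) = 1/(66 - 1990) = 1/(-1924) = -1/1924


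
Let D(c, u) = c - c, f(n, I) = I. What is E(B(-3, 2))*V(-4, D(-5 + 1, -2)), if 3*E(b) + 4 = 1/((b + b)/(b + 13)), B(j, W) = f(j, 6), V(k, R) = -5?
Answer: 145/36 ≈ 4.0278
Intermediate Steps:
D(c, u) = 0
B(j, W) = 6
E(b) = -4/3 + (13 + b)/(6*b) (E(b) = -4/3 + 1/(3*(((b + b)/(b + 13)))) = -4/3 + 1/(3*(((2*b)/(13 + b)))) = -4/3 + 1/(3*((2*b/(13 + b)))) = -4/3 + ((13 + b)/(2*b))/3 = -4/3 + (13 + b)/(6*b))
E(B(-3, 2))*V(-4, D(-5 + 1, -2)) = ((1/6)*(13 - 7*6)/6)*(-5) = ((1/6)*(1/6)*(13 - 42))*(-5) = ((1/6)*(1/6)*(-29))*(-5) = -29/36*(-5) = 145/36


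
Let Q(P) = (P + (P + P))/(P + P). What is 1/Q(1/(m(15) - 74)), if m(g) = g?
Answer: ⅔ ≈ 0.66667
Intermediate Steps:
Q(P) = 3/2 (Q(P) = (P + 2*P)/((2*P)) = (3*P)*(1/(2*P)) = 3/2)
1/Q(1/(m(15) - 74)) = 1/(3/2) = ⅔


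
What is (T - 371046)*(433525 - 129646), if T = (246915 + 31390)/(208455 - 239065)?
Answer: -690291315479967/6122 ≈ -1.1276e+11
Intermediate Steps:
T = -55661/6122 (T = 278305/(-30610) = 278305*(-1/30610) = -55661/6122 ≈ -9.0920)
(T - 371046)*(433525 - 129646) = (-55661/6122 - 371046)*(433525 - 129646) = -2271599273/6122*303879 = -690291315479967/6122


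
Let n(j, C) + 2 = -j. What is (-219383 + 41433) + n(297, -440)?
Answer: -178249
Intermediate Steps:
n(j, C) = -2 - j
(-219383 + 41433) + n(297, -440) = (-219383 + 41433) + (-2 - 1*297) = -177950 + (-2 - 297) = -177950 - 299 = -178249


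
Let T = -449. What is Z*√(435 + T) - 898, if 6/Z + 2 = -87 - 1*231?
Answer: -898 - 3*I*√14/160 ≈ -898.0 - 0.070156*I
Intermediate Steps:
Z = -3/160 (Z = 6/(-2 + (-87 - 1*231)) = 6/(-2 + (-87 - 231)) = 6/(-2 - 318) = 6/(-320) = 6*(-1/320) = -3/160 ≈ -0.018750)
Z*√(435 + T) - 898 = -3*√(435 - 449)/160 - 898 = -3*I*√14/160 - 898 = -898 - 3*I*√14/160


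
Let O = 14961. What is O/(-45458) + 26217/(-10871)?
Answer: -193487631/70596274 ≈ -2.7408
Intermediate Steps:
O/(-45458) + 26217/(-10871) = 14961/(-45458) + 26217/(-10871) = 14961*(-1/45458) + 26217*(-1/10871) = -14961/45458 - 26217/10871 = -193487631/70596274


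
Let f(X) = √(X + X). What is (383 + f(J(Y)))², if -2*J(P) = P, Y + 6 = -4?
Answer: (383 + √10)² ≈ 1.4912e+5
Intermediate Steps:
Y = -10 (Y = -6 - 4 = -10)
J(P) = -P/2
f(X) = √2*√X (f(X) = √(2*X) = √2*√X)
(383 + f(J(Y)))² = (383 + √2*√(-½*(-10)))² = (383 + √2*√5)² = (383 + √10)²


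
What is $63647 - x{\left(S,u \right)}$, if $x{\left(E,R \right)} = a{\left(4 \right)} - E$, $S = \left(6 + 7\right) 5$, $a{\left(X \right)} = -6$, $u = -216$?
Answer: $63718$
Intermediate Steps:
$S = 65$ ($S = 13 \cdot 5 = 65$)
$x{\left(E,R \right)} = -6 - E$
$63647 - x{\left(S,u \right)} = 63647 - \left(-6 - 65\right) = 63647 - -71 = 63647 + 71 = 63718$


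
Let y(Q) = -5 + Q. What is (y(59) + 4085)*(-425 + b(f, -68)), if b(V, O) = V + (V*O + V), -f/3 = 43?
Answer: 33480371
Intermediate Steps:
f = -129 (f = -3*43 = -129)
b(V, O) = 2*V + O*V (b(V, O) = V + (O*V + V) = V + (V + O*V) = 2*V + O*V)
(y(59) + 4085)*(-425 + b(f, -68)) = ((-5 + 59) + 4085)*(-425 - 129*(2 - 68)) = (54 + 4085)*(-425 - 129*(-66)) = 4139*(-425 + 8514) = 4139*8089 = 33480371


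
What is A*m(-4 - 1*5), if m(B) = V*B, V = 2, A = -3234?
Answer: 58212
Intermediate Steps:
m(B) = 2*B
A*m(-4 - 1*5) = -6468*(-4 - 1*5) = -6468*(-4 - 5) = -6468*(-9) = -3234*(-18) = 58212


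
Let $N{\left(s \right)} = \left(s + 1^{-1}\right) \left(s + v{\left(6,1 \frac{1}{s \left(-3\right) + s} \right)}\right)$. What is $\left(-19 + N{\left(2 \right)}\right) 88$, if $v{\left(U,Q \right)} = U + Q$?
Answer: $374$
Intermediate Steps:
$v{\left(U,Q \right)} = Q + U$
$N{\left(s \right)} = \left(1 + s\right) \left(6 + s - \frac{1}{2 s}\right)$ ($N{\left(s \right)} = \left(s + 1^{-1}\right) \left(s + \left(1 \frac{1}{s \left(-3\right) + s} + 6\right)\right) = \left(s + 1\right) \left(s + \left(1 \frac{1}{- 3 s + s} + 6\right)\right) = \left(1 + s\right) \left(s + \left(1 \frac{1}{\left(-2\right) s} + 6\right)\right) = \left(1 + s\right) \left(s + \left(1 \left(- \frac{1}{2 s}\right) + 6\right)\right) = \left(1 + s\right) \left(s + \left(- \frac{1}{2 s} + 6\right)\right) = \left(1 + s\right) \left(s + \left(6 - \frac{1}{2 s}\right)\right) = \left(1 + s\right) \left(6 + s - \frac{1}{2 s}\right)$)
$\left(-19 + N{\left(2 \right)}\right) 88 = \left(-19 + \left(\frac{11}{2} + 2^{2} + 7 \cdot 2 - \frac{1}{2 \cdot 2}\right)\right) 88 = \left(-19 + \left(\frac{11}{2} + 4 + 14 - \frac{1}{4}\right)\right) 88 = \left(-19 + \frac{93}{4}\right) 88 = \frac{17}{4} \cdot 88 = 374$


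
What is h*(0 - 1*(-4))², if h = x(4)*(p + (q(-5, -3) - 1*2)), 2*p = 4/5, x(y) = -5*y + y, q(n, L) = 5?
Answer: -4352/5 ≈ -870.40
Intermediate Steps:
x(y) = -4*y
p = ⅖ (p = (4/5)/2 = (4*(⅕))/2 = (½)*(⅘) = ⅖ ≈ 0.40000)
h = -272/5 (h = (-4*4)*(⅖ + (5 - 1*2)) = -16*(⅖ + (5 - 2)) = -16*(⅖ + 3) = -16*17/5 = -272/5 ≈ -54.400)
h*(0 - 1*(-4))² = -272*(0 - 1*(-4))²/5 = -272*(0 + 4)²/5 = -272/5*4² = -272/5*16 = -4352/5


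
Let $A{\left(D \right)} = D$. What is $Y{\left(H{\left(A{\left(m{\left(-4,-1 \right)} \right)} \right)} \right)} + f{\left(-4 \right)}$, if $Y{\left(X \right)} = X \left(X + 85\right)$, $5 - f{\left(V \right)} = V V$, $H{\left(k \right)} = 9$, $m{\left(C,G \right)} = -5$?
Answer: $835$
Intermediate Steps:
$f{\left(V \right)} = 5 - V^{2}$ ($f{\left(V \right)} = 5 - V V = 5 - V^{2}$)
$Y{\left(X \right)} = X \left(85 + X\right)$
$Y{\left(H{\left(A{\left(m{\left(-4,-1 \right)} \right)} \right)} \right)} + f{\left(-4 \right)} = 9 \left(85 + 9\right) + \left(5 - \left(-4\right)^{2}\right) = 9 \cdot 94 + \left(5 - 16\right) = 846 + \left(5 - 16\right) = 846 - 11 = 835$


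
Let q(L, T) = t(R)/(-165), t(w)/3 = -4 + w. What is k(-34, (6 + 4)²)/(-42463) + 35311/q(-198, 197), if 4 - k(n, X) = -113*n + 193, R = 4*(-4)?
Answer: 16493537047/169852 ≈ 97105.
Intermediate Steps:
R = -16
k(n, X) = -189 + 113*n (k(n, X) = 4 - (-113*n + 193) = 4 - (193 - 113*n) = 4 + (-193 + 113*n) = -189 + 113*n)
t(w) = -12 + 3*w (t(w) = 3*(-4 + w) = -12 + 3*w)
q(L, T) = 4/11 (q(L, T) = (-12 + 3*(-16))/(-165) = (-12 - 48)*(-1/165) = -60*(-1/165) = 4/11)
k(-34, (6 + 4)²)/(-42463) + 35311/q(-198, 197) = (-189 + 113*(-34))/(-42463) + 35311/(4/11) = (-189 - 3842)*(-1/42463) + 35311*(11/4) = -4031*(-1/42463) + 388421/4 = 4031/42463 + 388421/4 = 16493537047/169852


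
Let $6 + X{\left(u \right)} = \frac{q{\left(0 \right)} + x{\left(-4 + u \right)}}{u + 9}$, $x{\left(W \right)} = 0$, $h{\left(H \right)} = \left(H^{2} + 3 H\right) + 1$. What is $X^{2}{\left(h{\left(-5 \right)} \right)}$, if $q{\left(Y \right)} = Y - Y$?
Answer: $36$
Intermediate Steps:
$q{\left(Y \right)} = 0$
$h{\left(H \right)} = 1 + H^{2} + 3 H$
$X{\left(u \right)} = -6$ ($X{\left(u \right)} = -6 + \frac{0 + 0}{u + 9} = -6 + \frac{0}{9 + u} = -6 + 0 = -6$)
$X^{2}{\left(h{\left(-5 \right)} \right)} = \left(-6\right)^{2} = 36$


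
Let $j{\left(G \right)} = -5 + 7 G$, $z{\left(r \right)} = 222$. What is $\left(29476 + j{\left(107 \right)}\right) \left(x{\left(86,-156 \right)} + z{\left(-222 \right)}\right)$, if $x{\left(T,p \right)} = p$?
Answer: $1994520$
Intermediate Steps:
$\left(29476 + j{\left(107 \right)}\right) \left(x{\left(86,-156 \right)} + z{\left(-222 \right)}\right) = \left(29476 + \left(-5 + 7 \cdot 107\right)\right) \left(-156 + 222\right) = \left(29476 + \left(-5 + 749\right)\right) 66 = \left(29476 + 744\right) 66 = 30220 \cdot 66 = 1994520$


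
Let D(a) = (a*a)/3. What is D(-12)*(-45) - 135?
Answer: -2295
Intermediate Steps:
D(a) = a²/3 (D(a) = a²*(⅓) = a²/3)
D(-12)*(-45) - 135 = ((⅓)*(-12)²)*(-45) - 135 = ((⅓)*144)*(-45) - 135 = 48*(-45) - 135 = -2160 - 135 = -2295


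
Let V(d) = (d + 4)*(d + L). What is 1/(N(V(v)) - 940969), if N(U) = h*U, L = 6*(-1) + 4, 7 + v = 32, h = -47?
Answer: -1/972318 ≈ -1.0285e-6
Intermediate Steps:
v = 25 (v = -7 + 32 = 25)
L = -2 (L = -6 + 4 = -2)
V(d) = (-2 + d)*(4 + d) (V(d) = (d + 4)*(d - 2) = (4 + d)*(-2 + d) = (-2 + d)*(4 + d))
N(U) = -47*U
1/(N(V(v)) - 940969) = 1/(-47*(-8 + 25² + 2*25) - 940969) = 1/(-47*(-8 + 625 + 50) - 940969) = 1/(-47*667 - 940969) = 1/(-31349 - 940969) = 1/(-972318) = -1/972318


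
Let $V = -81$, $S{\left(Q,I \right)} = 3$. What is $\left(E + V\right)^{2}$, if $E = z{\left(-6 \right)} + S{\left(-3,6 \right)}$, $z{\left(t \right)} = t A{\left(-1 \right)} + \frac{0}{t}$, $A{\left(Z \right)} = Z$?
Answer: $5184$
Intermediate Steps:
$z{\left(t \right)} = - t$ ($z{\left(t \right)} = t \left(-1\right) + \frac{0}{t} = - t + 0 = - t$)
$E = 9$ ($E = \left(-1\right) \left(-6\right) + 3 = 6 + 3 = 9$)
$\left(E + V\right)^{2} = \left(9 - 81\right)^{2} = \left(-72\right)^{2} = 5184$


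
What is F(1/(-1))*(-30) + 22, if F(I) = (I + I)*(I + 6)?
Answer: 322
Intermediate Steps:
F(I) = 2*I*(6 + I) (F(I) = (2*I)*(6 + I) = 2*I*(6 + I))
F(1/(-1))*(-30) + 22 = (2*(6 + 1/(-1))/(-1))*(-30) + 22 = (2*(-1)*(6 - 1))*(-30) + 22 = (2*(-1)*5)*(-30) + 22 = -10*(-30) + 22 = 300 + 22 = 322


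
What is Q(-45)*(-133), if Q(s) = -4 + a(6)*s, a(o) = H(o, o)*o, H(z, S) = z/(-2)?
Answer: -107198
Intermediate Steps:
H(z, S) = -z/2 (H(z, S) = z*(-½) = -z/2)
a(o) = -o²/2 (a(o) = (-o/2)*o = -o²/2)
Q(s) = -4 - 18*s (Q(s) = -4 + (-½*6²)*s = -4 + (-½*36)*s = -4 - 18*s)
Q(-45)*(-133) = (-4 - 18*(-45))*(-133) = (-4 + 810)*(-133) = 806*(-133) = -107198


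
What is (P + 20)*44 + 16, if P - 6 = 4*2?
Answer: 1512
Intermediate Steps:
P = 14 (P = 6 + 4*2 = 6 + 8 = 14)
(P + 20)*44 + 16 = (14 + 20)*44 + 16 = 34*44 + 16 = 1496 + 16 = 1512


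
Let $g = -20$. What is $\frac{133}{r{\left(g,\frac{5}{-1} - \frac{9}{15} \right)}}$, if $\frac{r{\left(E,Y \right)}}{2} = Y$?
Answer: $- \frac{95}{8} \approx -11.875$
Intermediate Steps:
$r{\left(E,Y \right)} = 2 Y$
$\frac{133}{r{\left(g,\frac{5}{-1} - \frac{9}{15} \right)}} = \frac{133}{2 \left(\frac{5}{-1} - \frac{9}{15}\right)} = \frac{133}{2 \left(5 \left(-1\right) - \frac{3}{5}\right)} = \frac{133}{2 \left(-5 - \frac{3}{5}\right)} = \frac{133}{2 \left(- \frac{28}{5}\right)} = \frac{133}{- \frac{56}{5}} = 133 \left(- \frac{5}{56}\right) = - \frac{95}{8}$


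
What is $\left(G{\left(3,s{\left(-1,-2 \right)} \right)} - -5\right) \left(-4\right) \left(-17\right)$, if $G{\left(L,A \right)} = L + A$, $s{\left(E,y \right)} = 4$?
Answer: $816$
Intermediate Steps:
$G{\left(L,A \right)} = A + L$
$\left(G{\left(3,s{\left(-1,-2 \right)} \right)} - -5\right) \left(-4\right) \left(-17\right) = \left(\left(4 + 3\right) - -5\right) \left(-4\right) \left(-17\right) = \left(7 + 5\right) \left(-4\right) \left(-17\right) = 12 \left(-4\right) \left(-17\right) = \left(-48\right) \left(-17\right) = 816$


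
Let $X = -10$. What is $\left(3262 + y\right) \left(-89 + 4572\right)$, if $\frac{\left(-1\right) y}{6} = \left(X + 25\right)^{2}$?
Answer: $8571496$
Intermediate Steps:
$y = -1350$ ($y = - 6 \left(-10 + 25\right)^{2} = - 6 \cdot 15^{2} = \left(-6\right) 225 = -1350$)
$\left(3262 + y\right) \left(-89 + 4572\right) = \left(3262 - 1350\right) \left(-89 + 4572\right) = 1912 \cdot 4483 = 8571496$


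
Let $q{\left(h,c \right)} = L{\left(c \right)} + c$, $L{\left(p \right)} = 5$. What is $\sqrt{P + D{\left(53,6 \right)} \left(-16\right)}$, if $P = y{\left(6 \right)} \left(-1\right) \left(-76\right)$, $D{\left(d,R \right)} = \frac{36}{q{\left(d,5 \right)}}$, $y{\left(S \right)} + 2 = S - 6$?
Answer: $\frac{2 i \sqrt{1310}}{5} \approx 14.478 i$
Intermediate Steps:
$q{\left(h,c \right)} = 5 + c$
$y{\left(S \right)} = -8 + S$ ($y{\left(S \right)} = -2 + \left(S - 6\right) = -2 + \left(-6 + S\right) = -8 + S$)
$D{\left(d,R \right)} = \frac{18}{5}$ ($D{\left(d,R \right)} = \frac{36}{5 + 5} = \frac{36}{10} = 36 \cdot \frac{1}{10} = \frac{18}{5}$)
$P = -152$ ($P = \left(-8 + 6\right) \left(-1\right) \left(-76\right) = \left(-2\right) \left(-1\right) \left(-76\right) = 2 \left(-76\right) = -152$)
$\sqrt{P + D{\left(53,6 \right)} \left(-16\right)} = \sqrt{-152 + \frac{18}{5} \left(-16\right)} = \sqrt{-152 - \frac{288}{5}} = \sqrt{- \frac{1048}{5}} = \frac{2 i \sqrt{1310}}{5}$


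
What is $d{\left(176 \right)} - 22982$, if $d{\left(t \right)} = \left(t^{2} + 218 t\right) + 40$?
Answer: $46402$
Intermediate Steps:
$d{\left(t \right)} = 40 + t^{2} + 218 t$
$d{\left(176 \right)} - 22982 = \left(40 + 176^{2} + 218 \cdot 176\right) - 22982 = \left(40 + 30976 + 38368\right) - 22982 = 69384 - 22982 = 46402$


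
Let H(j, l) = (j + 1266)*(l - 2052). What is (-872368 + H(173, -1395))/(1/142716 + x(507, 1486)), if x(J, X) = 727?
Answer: -832405484316/103754533 ≈ -8022.8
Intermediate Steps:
H(j, l) = (-2052 + l)*(1266 + j) (H(j, l) = (1266 + j)*(-2052 + l) = (-2052 + l)*(1266 + j))
(-872368 + H(173, -1395))/(1/142716 + x(507, 1486)) = (-872368 + (-2597832 - 2052*173 + 1266*(-1395) + 173*(-1395)))/(1/142716 + 727) = (-872368 + (-2597832 - 354996 - 1766070 - 241335))/(1/142716 + 727) = (-872368 - 4960233)/(103754533/142716) = -5832601*142716/103754533 = -832405484316/103754533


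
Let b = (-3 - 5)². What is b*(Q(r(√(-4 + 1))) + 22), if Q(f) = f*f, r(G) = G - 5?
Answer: 2816 - 640*I*√3 ≈ 2816.0 - 1108.5*I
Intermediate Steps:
r(G) = -5 + G
Q(f) = f²
b = 64 (b = (-8)² = 64)
b*(Q(r(√(-4 + 1))) + 22) = 64*((-5 + √(-4 + 1))² + 22) = 64*((-5 + √(-3))² + 22) = 64*((-5 + I*√3)² + 22) = 64*(22 + (-5 + I*√3)²) = 1408 + 64*(-5 + I*√3)²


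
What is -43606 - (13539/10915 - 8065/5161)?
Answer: -2456408773194/56332315 ≈ -43606.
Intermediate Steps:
-43606 - (13539/10915 - 8065/5161) = -43606 - 1*(-18154696/56332315) = -43606 + 18154696/56332315 = -2456408773194/56332315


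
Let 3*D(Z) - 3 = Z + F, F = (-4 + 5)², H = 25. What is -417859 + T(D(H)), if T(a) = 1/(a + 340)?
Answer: -438334088/1049 ≈ -4.1786e+5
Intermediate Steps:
F = 1 (F = 1² = 1)
D(Z) = 4/3 + Z/3 (D(Z) = 1 + (Z + 1)/3 = 1 + (1 + Z)/3 = 1 + (⅓ + Z/3) = 4/3 + Z/3)
T(a) = 1/(340 + a)
-417859 + T(D(H)) = -417859 + 1/(340 + (4/3 + (⅓)*25)) = -417859 + 1/(340 + (4/3 + 25/3)) = -417859 + 1/(340 + 29/3) = -417859 + 1/(1049/3) = -417859 + 3/1049 = -438334088/1049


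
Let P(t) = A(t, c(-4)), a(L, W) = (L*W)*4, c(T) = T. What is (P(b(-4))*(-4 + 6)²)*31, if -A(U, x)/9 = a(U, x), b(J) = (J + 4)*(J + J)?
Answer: 0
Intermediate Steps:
a(L, W) = 4*L*W
b(J) = 2*J*(4 + J) (b(J) = (4 + J)*(2*J) = 2*J*(4 + J))
A(U, x) = -36*U*x
P(t) = 144*t (P(t) = -36*t*(-4) = 144*t)
(P(b(-4))*(-4 + 6)²)*31 = ((144*(2*(-4)*(4 - 4)))*(-4 + 6)²)*31 = ((144*(2*(-4)*0))*2²)*31 = ((144*0)*4)*31 = (0*4)*31 = 0*31 = 0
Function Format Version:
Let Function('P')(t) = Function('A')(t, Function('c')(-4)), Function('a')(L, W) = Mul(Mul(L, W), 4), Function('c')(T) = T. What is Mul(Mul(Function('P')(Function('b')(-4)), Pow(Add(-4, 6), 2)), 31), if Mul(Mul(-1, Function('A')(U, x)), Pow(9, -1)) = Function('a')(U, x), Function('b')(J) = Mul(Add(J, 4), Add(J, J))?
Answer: 0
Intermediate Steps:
Function('a')(L, W) = Mul(4, L, W)
Function('b')(J) = Mul(2, J, Add(4, J)) (Function('b')(J) = Mul(Add(4, J), Mul(2, J)) = Mul(2, J, Add(4, J)))
Function('A')(U, x) = Mul(-36, U, x) (Function('A')(U, x) = Mul(-9, Mul(4, U, x)) = Mul(-36, U, x))
Function('P')(t) = Mul(144, t) (Function('P')(t) = Mul(-36, t, -4) = Mul(144, t))
Mul(Mul(Function('P')(Function('b')(-4)), Pow(Add(-4, 6), 2)), 31) = Mul(Mul(Mul(144, Mul(2, -4, Add(4, -4))), Pow(Add(-4, 6), 2)), 31) = Mul(Mul(Mul(144, Mul(2, -4, 0)), Pow(2, 2)), 31) = Mul(Mul(Mul(144, 0), 4), 31) = Mul(Mul(0, 4), 31) = Mul(0, 31) = 0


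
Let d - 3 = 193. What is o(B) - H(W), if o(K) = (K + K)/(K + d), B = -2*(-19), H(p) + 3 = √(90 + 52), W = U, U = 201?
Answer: 389/117 - √142 ≈ -8.5916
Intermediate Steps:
d = 196 (d = 3 + 193 = 196)
W = 201
H(p) = -3 + √142 (H(p) = -3 + √(90 + 52) = -3 + √142)
B = 38
o(K) = 2*K/(196 + K) (o(K) = (K + K)/(K + 196) = (2*K)/(196 + K) = 2*K/(196 + K))
o(B) - H(W) = 2*38/(196 + 38) - (-3 + √142) = 2*38/234 + (3 - √142) = 2*38*(1/234) + (3 - √142) = 38/117 + (3 - √142) = 389/117 - √142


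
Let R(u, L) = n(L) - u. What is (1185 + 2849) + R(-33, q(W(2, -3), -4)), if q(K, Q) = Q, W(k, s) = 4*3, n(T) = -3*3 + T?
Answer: 4054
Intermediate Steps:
n(T) = -9 + T
W(k, s) = 12
R(u, L) = -9 + L - u (R(u, L) = (-9 + L) - u = -9 + L - u)
(1185 + 2849) + R(-33, q(W(2, -3), -4)) = (1185 + 2849) + (-9 - 4 - 1*(-33)) = 4034 + (-9 - 4 + 33) = 4034 + 20 = 4054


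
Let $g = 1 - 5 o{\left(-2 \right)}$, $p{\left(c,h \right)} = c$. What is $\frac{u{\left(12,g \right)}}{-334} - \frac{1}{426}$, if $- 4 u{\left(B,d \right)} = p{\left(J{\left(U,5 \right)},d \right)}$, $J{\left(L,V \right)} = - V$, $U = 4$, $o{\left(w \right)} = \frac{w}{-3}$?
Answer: $- \frac{1733}{284568} \approx -0.0060899$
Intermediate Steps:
$o{\left(w \right)} = - \frac{w}{3}$ ($o{\left(w \right)} = w \left(- \frac{1}{3}\right) = - \frac{w}{3}$)
$g = - \frac{7}{3}$ ($g = 1 - 5 \left(\left(- \frac{1}{3}\right) \left(-2\right)\right) = 1 - \frac{10}{3} = - \frac{7}{3} \approx -2.3333$)
$u{\left(B,d \right)} = \frac{5}{4}$ ($u{\left(B,d \right)} = - \frac{\left(-1\right) 5}{4} = \left(- \frac{1}{4}\right) \left(-5\right) = \frac{5}{4}$)
$\frac{u{\left(12,g \right)}}{-334} - \frac{1}{426} = \frac{5}{4 \left(-334\right)} - \frac{1}{426} = \frac{5}{4} \left(- \frac{1}{334}\right) - \frac{1}{426} = - \frac{5}{1336} - \frac{1}{426} = - \frac{1733}{284568}$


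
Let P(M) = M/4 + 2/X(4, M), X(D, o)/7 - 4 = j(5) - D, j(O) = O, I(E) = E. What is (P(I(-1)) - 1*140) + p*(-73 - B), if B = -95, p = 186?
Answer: 553253/140 ≈ 3951.8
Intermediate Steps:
X(D, o) = 63 - 7*D (X(D, o) = 28 + 7*(5 - D) = 28 + (35 - 7*D) = 63 - 7*D)
P(M) = 2/35 + M/4 (P(M) = M/4 + 2/(63 - 7*4) = M*(1/4) + 2/(63 - 28) = M/4 + 2/35 = 2/35 + M/4)
(P(I(-1)) - 1*140) + p*(-73 - B) = ((2/35 + (1/4)*(-1)) - 1*140) + 186*(-73 - 1*(-95)) = ((2/35 - 1/4) - 140) + 186*(-73 + 95) = (-27/140 - 140) + 186*22 = -19627/140 + 4092 = 553253/140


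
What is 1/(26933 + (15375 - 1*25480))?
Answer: 1/16828 ≈ 5.9425e-5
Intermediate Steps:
1/(26933 + (15375 - 1*25480)) = 1/(26933 + (15375 - 25480)) = 1/(26933 - 10105) = 1/16828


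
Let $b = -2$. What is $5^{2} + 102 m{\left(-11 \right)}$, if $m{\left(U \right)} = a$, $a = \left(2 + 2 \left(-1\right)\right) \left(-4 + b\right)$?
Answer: $25$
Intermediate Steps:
$a = 0$ ($a = \left(2 + 2 \left(-1\right)\right) \left(-4 - 2\right) = \left(2 - 2\right) \left(-6\right) = 0 \left(-6\right) = 0$)
$m{\left(U \right)} = 0$
$5^{2} + 102 m{\left(-11 \right)} = 5^{2} + 102 \cdot 0 = 25 + 0 = 25$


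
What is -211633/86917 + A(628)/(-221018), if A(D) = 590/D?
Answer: -14687282192231/6032009552884 ≈ -2.4349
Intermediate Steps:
-211633/86917 + A(628)/(-221018) = -211633/86917 + (590/628)/(-221018) = -211633*1/86917 + (590*(1/628))*(-1/221018) = -211633/86917 + (295/314)*(-1/221018) = -211633/86917 - 295/69399652 = -14687282192231/6032009552884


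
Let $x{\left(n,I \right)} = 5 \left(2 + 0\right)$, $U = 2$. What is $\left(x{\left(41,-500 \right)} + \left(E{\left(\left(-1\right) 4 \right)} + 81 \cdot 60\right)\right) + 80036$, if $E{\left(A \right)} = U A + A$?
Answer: $84894$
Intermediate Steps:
$x{\left(n,I \right)} = 10$ ($x{\left(n,I \right)} = 5 \cdot 2 = 10$)
$E{\left(A \right)} = 3 A$ ($E{\left(A \right)} = 2 A + A = 3 A$)
$\left(x{\left(41,-500 \right)} + \left(E{\left(\left(-1\right) 4 \right)} + 81 \cdot 60\right)\right) + 80036 = \left(10 + \left(3 \left(\left(-1\right) 4\right) + 81 \cdot 60\right)\right) + 80036 = \left(10 + \left(3 \left(-4\right) + 4860\right)\right) + 80036 = \left(10 + \left(-12 + 4860\right)\right) + 80036 = \left(10 + 4848\right) + 80036 = 4858 + 80036 = 84894$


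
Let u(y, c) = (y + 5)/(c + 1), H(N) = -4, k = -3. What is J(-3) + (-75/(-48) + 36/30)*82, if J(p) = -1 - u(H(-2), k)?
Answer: 9041/40 ≈ 226.02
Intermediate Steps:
u(y, c) = (5 + y)/(1 + c)
J(p) = -½ (J(p) = -1 - (5 - 4)/(1 - 3) = -1 - 1/(-2) = -1 - (-1)/2 = -1 - 1*(-½) = -1 + ½ = -½)
J(-3) + (-75/(-48) + 36/30)*82 = -½ + (-75/(-48) + 36/30)*82 = -½ + (-75*(-1/48) + 36*(1/30))*82 = -½ + (25/16 + 6/5)*82 = -½ + (221/80)*82 = -½ + 9061/40 = 9041/40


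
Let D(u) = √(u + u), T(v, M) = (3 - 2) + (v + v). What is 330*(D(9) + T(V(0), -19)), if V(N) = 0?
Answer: 330 + 990*√2 ≈ 1730.1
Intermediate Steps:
T(v, M) = 1 + 2*v
D(u) = √2*√u (D(u) = √(2*u) = √2*√u)
330*(D(9) + T(V(0), -19)) = 330*(√2*√9 + (1 + 2*0)) = 330*(√2*3 + (1 + 0)) = 330*(3*√2 + 1) = 330*(1 + 3*√2) = 330 + 990*√2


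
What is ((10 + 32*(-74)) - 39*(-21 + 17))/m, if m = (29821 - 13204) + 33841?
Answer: -1101/25229 ≈ -0.043640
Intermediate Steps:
m = 50458 (m = 16617 + 33841 = 50458)
((10 + 32*(-74)) - 39*(-21 + 17))/m = ((10 + 32*(-74)) - 39*(-21 + 17))/50458 = ((10 - 2368) - 39*(-4))*(1/50458) = (-2358 + 156)*(1/50458) = -2202*1/50458 = -1101/25229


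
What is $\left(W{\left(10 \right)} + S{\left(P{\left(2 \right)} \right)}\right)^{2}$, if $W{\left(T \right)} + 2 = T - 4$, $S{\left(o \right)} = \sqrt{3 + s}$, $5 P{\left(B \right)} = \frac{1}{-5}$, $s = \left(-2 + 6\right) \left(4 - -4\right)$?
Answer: $\left(4 + \sqrt{35}\right)^{2} \approx 98.329$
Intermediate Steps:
$s = 32$ ($s = 4 \left(4 + 4\right) = 4 \cdot 8 = 32$)
$P{\left(B \right)} = - \frac{1}{25}$ ($P{\left(B \right)} = \frac{1}{5 \left(-5\right)} = \frac{1}{5} \left(- \frac{1}{5}\right) = - \frac{1}{25}$)
$S{\left(o \right)} = \sqrt{35}$ ($S{\left(o \right)} = \sqrt{3 + 32} = \sqrt{35}$)
$W{\left(T \right)} = -6 + T$ ($W{\left(T \right)} = -2 + \left(T - 4\right) = -2 + \left(-4 + T\right) = -6 + T$)
$\left(W{\left(10 \right)} + S{\left(P{\left(2 \right)} \right)}\right)^{2} = \left(\left(-6 + 10\right) + \sqrt{35}\right)^{2} = \left(4 + \sqrt{35}\right)^{2}$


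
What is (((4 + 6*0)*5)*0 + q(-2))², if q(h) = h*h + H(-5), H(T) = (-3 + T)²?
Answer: 4624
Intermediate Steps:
q(h) = 64 + h² (q(h) = h*h + (-3 - 5)² = h² + (-8)² = h² + 64 = 64 + h²)
(((4 + 6*0)*5)*0 + q(-2))² = (((4 + 6*0)*5)*0 + (64 + (-2)²))² = (((4 + 0)*5)*0 + (64 + 4))² = ((4*5)*0 + 68)² = (20*0 + 68)² = (0 + 68)² = 68² = 4624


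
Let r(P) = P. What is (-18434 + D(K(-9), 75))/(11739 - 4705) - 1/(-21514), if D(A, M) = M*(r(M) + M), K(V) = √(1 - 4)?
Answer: -77274771/75664738 ≈ -1.0213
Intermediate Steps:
K(V) = I*√3 (K(V) = √(-3) = I*√3)
D(A, M) = 2*M² (D(A, M) = M*(M + M) = M*(2*M) = 2*M²)
(-18434 + D(K(-9), 75))/(11739 - 4705) - 1/(-21514) = (-18434 + 2*75²)/(11739 - 4705) - 1/(-21514) = (-18434 + 2*5625)/7034 - 1*(-1/21514) = (-18434 + 11250)*(1/7034) + 1/21514 = -7184*1/7034 + 1/21514 = -3592/3517 + 1/21514 = -77274771/75664738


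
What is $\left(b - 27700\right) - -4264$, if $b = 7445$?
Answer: $-15991$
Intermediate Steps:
$\left(b - 27700\right) - -4264 = \left(7445 - 27700\right) - -4264 = -20255 + \left(-794 + 5058\right) = -20255 + 4264 = -15991$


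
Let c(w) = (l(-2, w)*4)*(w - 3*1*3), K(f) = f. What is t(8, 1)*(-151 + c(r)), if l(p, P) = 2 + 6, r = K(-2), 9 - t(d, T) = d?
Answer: -503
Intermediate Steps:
t(d, T) = 9 - d
r = -2
l(p, P) = 8
c(w) = -288 + 32*w (c(w) = (8*4)*(w - 3*1*3) = 32*(w - 3*3) = 32*(w - 9) = 32*(-9 + w) = -288 + 32*w)
t(8, 1)*(-151 + c(r)) = (9 - 1*8)*(-151 + (-288 + 32*(-2))) = (9 - 8)*(-151 + (-288 - 64)) = 1*(-151 - 352) = 1*(-503) = -503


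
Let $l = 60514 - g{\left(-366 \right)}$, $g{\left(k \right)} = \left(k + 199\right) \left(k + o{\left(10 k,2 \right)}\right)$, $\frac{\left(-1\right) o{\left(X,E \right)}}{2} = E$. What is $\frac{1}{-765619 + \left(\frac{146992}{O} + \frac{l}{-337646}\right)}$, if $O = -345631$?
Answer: $- \frac{58350462313}{44674247200734585} \approx -1.3061 \cdot 10^{-6}$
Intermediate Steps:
$o{\left(X,E \right)} = - 2 E$
$g{\left(k \right)} = \left(-4 + k\right) \left(199 + k\right)$ ($g{\left(k \right)} = \left(k + 199\right) \left(k - 4\right) = \left(199 + k\right) \left(k - 4\right) = \left(199 + k\right) \left(-4 + k\right) = \left(-4 + k\right) \left(199 + k\right)$)
$l = -1276$ ($l = 60514 - \left(-796 + \left(-366\right)^{2} + 195 \left(-366\right)\right) = 60514 - \left(-796 + 133956 - 71370\right) = 60514 - 61790 = -1276$)
$\frac{1}{-765619 + \left(\frac{146992}{O} + \frac{l}{-337646}\right)} = \frac{1}{-765619 + \left(\frac{146992}{-345631} - \frac{1276}{-337646}\right)} = \frac{1}{-765619 + \left(146992 \left(- \frac{1}{345631}\right) - - \frac{638}{168823}\right)} = \frac{1}{-765619 + \left(- \frac{146992}{345631} + \frac{638}{168823}\right)} = \frac{1}{-765619 - \frac{24595117838}{58350462313}} = \frac{1}{- \frac{44674247200734585}{58350462313}} = - \frac{58350462313}{44674247200734585}$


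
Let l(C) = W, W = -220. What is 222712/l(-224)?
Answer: -55678/55 ≈ -1012.3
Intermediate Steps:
l(C) = -220
222712/l(-224) = 222712/(-220) = 222712*(-1/220) = -55678/55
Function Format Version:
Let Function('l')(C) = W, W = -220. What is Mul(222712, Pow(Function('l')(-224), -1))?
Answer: Rational(-55678, 55) ≈ -1012.3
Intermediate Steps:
Function('l')(C) = -220
Mul(222712, Pow(Function('l')(-224), -1)) = Mul(222712, Pow(-220, -1)) = Mul(222712, Rational(-1, 220)) = Rational(-55678, 55)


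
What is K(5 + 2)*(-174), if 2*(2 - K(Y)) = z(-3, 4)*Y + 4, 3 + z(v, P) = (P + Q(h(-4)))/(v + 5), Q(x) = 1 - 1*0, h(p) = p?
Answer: -609/2 ≈ -304.50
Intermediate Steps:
Q(x) = 1 (Q(x) = 1 + 0 = 1)
z(v, P) = -3 + (1 + P)/(5 + v) (z(v, P) = -3 + (P + 1)/(v + 5) = -3 + (1 + P)/(5 + v))
K(Y) = Y/4 (K(Y) = 2 - (((-14 + 4 - 3*(-3))/(5 - 3))*Y + 4)/2 = 2 - (((-14 + 4 + 9)/2)*Y + 4)/2 = 2 - (((½)*(-1))*Y + 4)/2 = 2 - (-Y/2 + 4)/2 = 2 - (4 - Y/2)/2 = 2 + (-2 + Y/4) = Y/4)
K(5 + 2)*(-174) = ((5 + 2)/4)*(-174) = ((¼)*7)*(-174) = (7/4)*(-174) = -609/2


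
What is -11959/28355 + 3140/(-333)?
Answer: -93017047/9442215 ≈ -9.8512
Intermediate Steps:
-11959/28355 + 3140/(-333) = -11959*1/28355 + 3140*(-1/333) = -11959/28355 - 3140/333 = -93017047/9442215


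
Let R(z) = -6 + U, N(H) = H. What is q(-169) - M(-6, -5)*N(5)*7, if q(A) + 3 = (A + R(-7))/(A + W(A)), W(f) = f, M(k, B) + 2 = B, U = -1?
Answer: 40986/169 ≈ 242.52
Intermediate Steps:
M(k, B) = -2 + B
R(z) = -7 (R(z) = -6 - 1 = -7)
q(A) = -3 + (-7 + A)/(2*A) (q(A) = -3 + (A - 7)/(A + A) = -3 + (-7 + A)/((2*A)) = -3 + (-7 + A)*(1/(2*A)) = -3 + (-7 + A)/(2*A))
q(-169) - M(-6, -5)*N(5)*7 = (1/2)*(-7 - 5*(-169))/(-169) - (-2 - 5)*5*7 = (1/2)*(-1/169)*(-7 + 845) - (-7*5)*7 = (1/2)*(-1/169)*838 - (-35)*7 = -419/169 - 1*(-245) = -419/169 + 245 = 40986/169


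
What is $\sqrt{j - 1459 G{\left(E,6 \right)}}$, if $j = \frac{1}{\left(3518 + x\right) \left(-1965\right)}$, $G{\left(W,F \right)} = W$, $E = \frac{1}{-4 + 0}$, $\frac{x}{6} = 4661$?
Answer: $\frac{\sqrt{87252973204079190}}{15466515} \approx 19.098$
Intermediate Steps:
$x = 27966$ ($x = 6 \cdot 4661 = 27966$)
$E = - \frac{1}{4}$ ($E = \frac{1}{-4} = - \frac{1}{4} \approx -0.25$)
$j = - \frac{1}{61866060}$ ($j = \frac{1}{\left(3518 + 27966\right) \left(-1965\right)} = \frac{1}{31484} \left(- \frac{1}{1965}\right) = - \frac{1}{61866060} \approx -1.6164 \cdot 10^{-8}$)
$\sqrt{j - 1459 G{\left(E,6 \right)}} = \sqrt{- \frac{1}{61866060} - - \frac{1459}{4}} = \sqrt{- \frac{1}{61866060} + \frac{1459}{4}} = \sqrt{\frac{5641411346}{15466515}} = \frac{\sqrt{87252973204079190}}{15466515}$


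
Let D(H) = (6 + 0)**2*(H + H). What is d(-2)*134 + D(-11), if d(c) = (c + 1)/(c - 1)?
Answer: -2242/3 ≈ -747.33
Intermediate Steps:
d(c) = (1 + c)/(-1 + c)
D(H) = 72*H (D(H) = 6**2*(2*H) = 36*(2*H) = 72*H)
d(-2)*134 + D(-11) = ((1 - 2)/(-1 - 2))*134 + 72*(-11) = (-1/(-3))*134 - 792 = -1/3*(-1)*134 - 792 = (1/3)*134 - 792 = 134/3 - 792 = -2242/3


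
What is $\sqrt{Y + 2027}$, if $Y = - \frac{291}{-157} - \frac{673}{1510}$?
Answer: $\frac{\sqrt{114000950667730}}{237070} \approx 45.038$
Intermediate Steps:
$Y = \frac{333749}{237070}$ ($Y = \left(-291\right) \left(- \frac{1}{157}\right) - \frac{673}{1510} = \frac{291}{157} - \frac{673}{1510} = \frac{333749}{237070} \approx 1.4078$)
$\sqrt{Y + 2027} = \sqrt{\frac{333749}{237070} + 2027} = \sqrt{\frac{480874639}{237070}} = \frac{\sqrt{114000950667730}}{237070}$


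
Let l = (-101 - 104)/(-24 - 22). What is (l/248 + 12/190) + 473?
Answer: 512706403/1083760 ≈ 473.08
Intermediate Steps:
l = 205/46 (l = -205/(-46) = -205*(-1/46) = 205/46 ≈ 4.4565)
(l/248 + 12/190) + 473 = ((205/46)/248 + 12/190) + 473 = ((205/46)*(1/248) + 12*(1/190)) + 473 = (205/11408 + 6/95) + 473 = 87923/1083760 + 473 = 512706403/1083760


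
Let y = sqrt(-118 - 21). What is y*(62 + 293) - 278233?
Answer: -278233 + 355*I*sqrt(139) ≈ -2.7823e+5 + 4185.4*I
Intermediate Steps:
y = I*sqrt(139) (y = sqrt(-139) = I*sqrt(139) ≈ 11.79*I)
y*(62 + 293) - 278233 = (I*sqrt(139))*(62 + 293) - 278233 = (I*sqrt(139))*355 - 278233 = 355*I*sqrt(139) - 278233 = -278233 + 355*I*sqrt(139)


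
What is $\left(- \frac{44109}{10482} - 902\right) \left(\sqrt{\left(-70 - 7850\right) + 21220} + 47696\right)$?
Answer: $- \frac{75509707768}{1747} - \frac{15831455 \sqrt{133}}{1747} \approx -4.3327 \cdot 10^{7}$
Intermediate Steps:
$\left(- \frac{44109}{10482} - 902\right) \left(\sqrt{\left(-70 - 7850\right) + 21220} + 47696\right) = \left(\left(-44109\right) \frac{1}{10482} - 902\right) \left(\sqrt{\left(-70 - 7850\right) + 21220} + 47696\right) = \left(- \frac{14703}{3494} - 902\right) \left(\sqrt{-7920 + 21220} + 47696\right) = - \frac{3166291 \left(\sqrt{13300} + 47696\right)}{3494} = - \frac{3166291 \left(10 \sqrt{133} + 47696\right)}{3494} = - \frac{3166291 \left(47696 + 10 \sqrt{133}\right)}{3494} = - \frac{75509707768}{1747} - \frac{15831455 \sqrt{133}}{1747}$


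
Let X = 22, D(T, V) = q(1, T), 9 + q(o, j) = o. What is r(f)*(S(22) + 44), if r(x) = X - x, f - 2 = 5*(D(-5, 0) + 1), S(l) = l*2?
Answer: 4840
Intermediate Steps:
q(o, j) = -9 + o
D(T, V) = -8 (D(T, V) = -9 + 1 = -8)
S(l) = 2*l
f = -33 (f = 2 + 5*(-8 + 1) = 2 + 5*(-7) = 2 - 35 = -33)
r(x) = 22 - x
r(f)*(S(22) + 44) = (22 - 1*(-33))*(2*22 + 44) = (22 + 33)*(44 + 44) = 55*88 = 4840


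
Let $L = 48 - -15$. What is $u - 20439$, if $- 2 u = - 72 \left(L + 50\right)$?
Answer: $-16371$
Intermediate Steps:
$L = 63$ ($L = 48 + 15 = 63$)
$u = 4068$ ($u = - \frac{\left(-72\right) \left(63 + 50\right)}{2} = - \frac{\left(-72\right) 113}{2} = \left(- \frac{1}{2}\right) \left(-8136\right) = 4068$)
$u - 20439 = 4068 - 20439 = -16371$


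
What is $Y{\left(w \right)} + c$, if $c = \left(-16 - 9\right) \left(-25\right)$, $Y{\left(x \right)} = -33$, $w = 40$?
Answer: $592$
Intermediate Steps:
$c = 625$ ($c = \left(-25\right) \left(-25\right) = 625$)
$Y{\left(w \right)} + c = -33 + 625 = 592$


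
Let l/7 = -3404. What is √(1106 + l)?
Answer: I*√22722 ≈ 150.74*I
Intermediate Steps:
l = -23828 (l = 7*(-3404) = -23828)
√(1106 + l) = √(1106 - 23828) = √(-22722) = I*√22722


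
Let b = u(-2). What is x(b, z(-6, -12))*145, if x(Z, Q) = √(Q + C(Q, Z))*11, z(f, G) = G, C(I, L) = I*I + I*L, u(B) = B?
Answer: 3190*√39 ≈ 19922.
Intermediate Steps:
b = -2
C(I, L) = I² + I*L
x(Z, Q) = 11*√(Q + Q*(Q + Z)) (x(Z, Q) = √(Q + Q*(Q + Z))*11 = 11*√(Q + Q*(Q + Z)))
x(b, z(-6, -12))*145 = (11*√(-12*(1 - 12 - 2)))*145 = (11*√(-12*(-13)))*145 = (11*√156)*145 = (11*(2*√39))*145 = (22*√39)*145 = 3190*√39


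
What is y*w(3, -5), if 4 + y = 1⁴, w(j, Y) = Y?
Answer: 15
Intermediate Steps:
y = -3 (y = -4 + 1⁴ = -4 + 1 = -3)
y*w(3, -5) = -3*(-5) = 15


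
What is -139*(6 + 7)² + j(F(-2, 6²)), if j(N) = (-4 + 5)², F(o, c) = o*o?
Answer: -23490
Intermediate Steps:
F(o, c) = o²
j(N) = 1 (j(N) = 1² = 1)
-139*(6 + 7)² + j(F(-2, 6²)) = -139*(6 + 7)² + 1 = -139*13² + 1 = -139*169 + 1 = -23491 + 1 = -23490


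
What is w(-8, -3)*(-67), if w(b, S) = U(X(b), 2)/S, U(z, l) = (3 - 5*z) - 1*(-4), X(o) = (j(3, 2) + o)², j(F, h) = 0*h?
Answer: -20971/3 ≈ -6990.3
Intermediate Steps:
j(F, h) = 0
X(o) = o² (X(o) = (0 + o)² = o²)
U(z, l) = 7 - 5*z (U(z, l) = (3 - 5*z) + 4 = 7 - 5*z)
w(b, S) = (7 - 5*b²)/S
w(-8, -3)*(-67) = ((7 - 5*(-8)²)/(-3))*(-67) = -(7 - 5*64)/3*(-67) = -(7 - 320)/3*(-67) = -⅓*(-313)*(-67) = (313/3)*(-67) = -20971/3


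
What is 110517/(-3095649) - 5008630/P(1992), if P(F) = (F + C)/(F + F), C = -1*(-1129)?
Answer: -1211211034925287/189441579 ≈ -6.3936e+6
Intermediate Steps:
C = 1129
P(F) = (1129 + F)/(2*F) (P(F) = (F + 1129)/(F + F) = (1129 + F)/((2*F)) = (1129 + F)*(1/(2*F)) = (1129 + F)/(2*F))
110517/(-3095649) - 5008630/P(1992) = 110517/(-3095649) - 5008630*3984/(1129 + 1992) = 110517*(-1/3095649) - 5008630/((½)*(1/1992)*3121) = -2167/60699 - 5008630/3121/3984 = -2167/60699 - 5008630*3984/3121 = -2167/60699 - 19954381920/3121 = -1211211034925287/189441579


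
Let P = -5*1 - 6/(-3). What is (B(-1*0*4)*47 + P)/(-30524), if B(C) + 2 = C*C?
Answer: 97/30524 ≈ 0.0031778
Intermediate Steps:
B(C) = -2 + C² (B(C) = -2 + C*C = -2 + C²)
P = -3 (P = -5 - 6*(-⅓) = -5 + 2 = -3)
(B(-1*0*4)*47 + P)/(-30524) = ((-2 + (-1*0*4)²)*47 - 3)/(-30524) = ((-2 + (0*4)²)*47 - 3)*(-1/30524) = ((-2 + 0²)*47 - 3)*(-1/30524) = ((-2 + 0)*47 - 3)*(-1/30524) = (-2*47 - 3)*(-1/30524) = (-94 - 3)*(-1/30524) = -97*(-1/30524) = 97/30524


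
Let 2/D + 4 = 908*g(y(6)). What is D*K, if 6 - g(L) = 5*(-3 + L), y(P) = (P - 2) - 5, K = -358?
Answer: -179/5901 ≈ -0.030334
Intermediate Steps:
y(P) = -7 + P (y(P) = (-2 + P) - 5 = -7 + P)
g(L) = 21 - 5*L (g(L) = 6 - 5*(-3 + L) = 6 - (-15 + 5*L) = 6 + (15 - 5*L) = 21 - 5*L)
D = 1/11802 (D = 2/(-4 + 908*(21 - 5*(-7 + 6))) = 2/(-4 + 908*(21 - 5*(-1))) = 2/(-4 + 908*(21 + 5)) = 2/(-4 + 908*26) = 2/(-4 + 23608) = 2/23604 = 2*(1/23604) = 1/11802 ≈ 8.4731e-5)
D*K = (1/11802)*(-358) = -179/5901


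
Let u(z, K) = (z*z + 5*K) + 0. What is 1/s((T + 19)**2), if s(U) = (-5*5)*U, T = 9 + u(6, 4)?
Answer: -1/176400 ≈ -5.6689e-6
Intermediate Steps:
u(z, K) = z**2 + 5*K (u(z, K) = (z**2 + 5*K) + 0 = z**2 + 5*K)
T = 65 (T = 9 + (6**2 + 5*4) = 9 + (36 + 20) = 9 + 56 = 65)
s(U) = -25*U
1/s((T + 19)**2) = 1/(-25*(65 + 19)**2) = 1/(-25*84**2) = 1/(-25*7056) = 1/(-176400) = -1/176400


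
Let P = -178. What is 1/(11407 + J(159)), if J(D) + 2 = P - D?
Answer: 1/11068 ≈ 9.0351e-5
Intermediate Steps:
J(D) = -180 - D (J(D) = -2 + (-178 - D) = -180 - D)
1/(11407 + J(159)) = 1/(11407 + (-180 - 1*159)) = 1/(11407 + (-180 - 159)) = 1/(11407 - 339) = 1/11068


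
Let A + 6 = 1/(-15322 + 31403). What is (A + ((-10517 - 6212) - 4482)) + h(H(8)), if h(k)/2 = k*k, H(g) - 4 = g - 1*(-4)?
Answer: -332957104/16081 ≈ -20705.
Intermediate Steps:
H(g) = 8 + g (H(g) = 4 + (g - 1*(-4)) = 4 + (g + 4) = 4 + (4 + g) = 8 + g)
h(k) = 2*k² (h(k) = 2*(k*k) = 2*k²)
A = -96485/16081 (A = -6 + 1/(-15322 + 31403) = -6 + 1/16081 = -96485/16081 ≈ -5.9999)
(A + ((-10517 - 6212) - 4482)) + h(H(8)) = (-96485/16081 + ((-10517 - 6212) - 4482)) + 2*(8 + 8)² = (-96485/16081 + (-16729 - 4482)) + 2*16² = (-96485/16081 - 21211) + 2*256 = -341190576/16081 + 512 = -332957104/16081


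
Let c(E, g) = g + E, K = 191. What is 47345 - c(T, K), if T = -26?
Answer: 47180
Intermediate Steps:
c(E, g) = E + g
47345 - c(T, K) = 47345 - (-26 + 191) = 47345 - 1*165 = 47345 - 165 = 47180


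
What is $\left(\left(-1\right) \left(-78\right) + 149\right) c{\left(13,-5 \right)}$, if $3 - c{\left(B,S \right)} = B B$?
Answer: $-37682$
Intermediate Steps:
$c{\left(B,S \right)} = 3 - B^{2}$ ($c{\left(B,S \right)} = 3 - B B = 3 - B^{2}$)
$\left(\left(-1\right) \left(-78\right) + 149\right) c{\left(13,-5 \right)} = \left(\left(-1\right) \left(-78\right) + 149\right) \left(3 - 13^{2}\right) = \left(78 + 149\right) \left(3 - 169\right) = 227 \left(3 - 169\right) = 227 \left(-166\right) = -37682$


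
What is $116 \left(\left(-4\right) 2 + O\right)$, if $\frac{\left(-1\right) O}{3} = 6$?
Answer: $-3016$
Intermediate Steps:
$O = -18$ ($O = \left(-3\right) 6 = -18$)
$116 \left(\left(-4\right) 2 + O\right) = 116 \left(\left(-4\right) 2 - 18\right) = 116 \left(-8 - 18\right) = 116 \left(-26\right) = -3016$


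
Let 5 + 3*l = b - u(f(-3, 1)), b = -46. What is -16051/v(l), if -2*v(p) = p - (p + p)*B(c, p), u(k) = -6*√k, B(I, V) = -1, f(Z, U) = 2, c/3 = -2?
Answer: -545734/843 - 64204*√2/843 ≈ -755.08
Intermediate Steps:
c = -6 (c = 3*(-2) = -6)
l = -17 + 2*√2 (l = -5/3 + (-46 - (-6)*√2)/3 = -5/3 + (-46 + 6*√2)/3 = -5/3 + (-46/3 + 2*√2) = -17 + 2*√2 ≈ -14.172)
v(p) = -3*p/2 (v(p) = -(p - (p + p)*(-1))/2 = -(p - 2*p*(-1))/2 = -(p - (-2)*p)/2 = -(p + 2*p)/2 = -3*p/2)
-16051/v(l) = -16051*(-2/(3*(-17 + 2*√2))) = -16051/(51/2 - 3*√2)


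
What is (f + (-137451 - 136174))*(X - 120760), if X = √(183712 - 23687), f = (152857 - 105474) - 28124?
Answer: 30717238160 - 1271830*√6401 ≈ 3.0615e+10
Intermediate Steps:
f = 19259 (f = 47383 - 28124 = 19259)
X = 5*√6401 (X = √160025 = 5*√6401 ≈ 400.03)
(f + (-137451 - 136174))*(X - 120760) = (19259 + (-137451 - 136174))*(5*√6401 - 120760) = (19259 - 273625)*(-120760 + 5*√6401) = -254366*(-120760 + 5*√6401) = 30717238160 - 1271830*√6401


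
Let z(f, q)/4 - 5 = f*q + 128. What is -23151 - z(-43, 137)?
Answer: -119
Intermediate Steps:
z(f, q) = 532 + 4*f*q (z(f, q) = 20 + 4*(f*q + 128) = 20 + 4*(128 + f*q) = 20 + (512 + 4*f*q) = 532 + 4*f*q)
-23151 - z(-43, 137) = -23151 - (532 + 4*(-43)*137) = -23151 - (532 - 23564) = -23151 - 1*(-23032) = -23151 + 23032 = -119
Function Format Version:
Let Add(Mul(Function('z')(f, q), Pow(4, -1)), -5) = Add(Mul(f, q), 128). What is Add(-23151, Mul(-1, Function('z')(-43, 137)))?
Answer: -119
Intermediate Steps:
Function('z')(f, q) = Add(532, Mul(4, f, q)) (Function('z')(f, q) = Add(20, Mul(4, Add(Mul(f, q), 128))) = Add(20, Mul(4, Add(128, Mul(f, q)))) = Add(20, Add(512, Mul(4, f, q))) = Add(532, Mul(4, f, q)))
Add(-23151, Mul(-1, Function('z')(-43, 137))) = Add(-23151, Mul(-1, Add(532, Mul(4, -43, 137)))) = Add(-23151, Mul(-1, Add(532, -23564))) = Add(-23151, Mul(-1, -23032)) = Add(-23151, 23032) = -119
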